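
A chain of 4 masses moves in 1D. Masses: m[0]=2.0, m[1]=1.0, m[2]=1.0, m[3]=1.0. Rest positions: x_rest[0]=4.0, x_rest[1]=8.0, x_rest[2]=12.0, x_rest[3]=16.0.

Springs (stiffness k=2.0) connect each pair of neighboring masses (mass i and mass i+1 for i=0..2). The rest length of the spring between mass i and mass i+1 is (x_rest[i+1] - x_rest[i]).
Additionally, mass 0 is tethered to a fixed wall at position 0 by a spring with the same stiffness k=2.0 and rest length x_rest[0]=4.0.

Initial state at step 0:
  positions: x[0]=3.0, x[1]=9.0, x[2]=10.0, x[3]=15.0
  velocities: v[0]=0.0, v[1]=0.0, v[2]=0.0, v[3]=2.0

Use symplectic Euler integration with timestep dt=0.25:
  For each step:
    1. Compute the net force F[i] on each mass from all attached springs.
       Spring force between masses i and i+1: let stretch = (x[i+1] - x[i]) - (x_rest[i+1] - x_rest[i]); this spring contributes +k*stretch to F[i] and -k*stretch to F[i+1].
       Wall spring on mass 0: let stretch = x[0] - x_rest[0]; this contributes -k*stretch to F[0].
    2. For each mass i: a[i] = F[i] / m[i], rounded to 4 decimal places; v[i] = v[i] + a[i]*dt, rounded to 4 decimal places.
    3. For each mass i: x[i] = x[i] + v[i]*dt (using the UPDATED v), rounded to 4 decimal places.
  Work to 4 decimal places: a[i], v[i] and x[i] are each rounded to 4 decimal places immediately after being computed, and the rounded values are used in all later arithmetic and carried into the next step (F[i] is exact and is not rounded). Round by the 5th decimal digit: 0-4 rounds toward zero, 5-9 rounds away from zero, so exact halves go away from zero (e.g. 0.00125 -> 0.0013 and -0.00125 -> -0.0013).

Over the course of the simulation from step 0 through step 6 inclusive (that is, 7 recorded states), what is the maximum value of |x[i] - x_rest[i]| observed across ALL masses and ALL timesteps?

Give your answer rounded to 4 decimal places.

Step 0: x=[3.0000 9.0000 10.0000 15.0000] v=[0.0000 0.0000 0.0000 2.0000]
Step 1: x=[3.1875 8.3750 10.5000 15.3750] v=[0.7500 -2.5000 2.0000 1.5000]
Step 2: x=[3.5000 7.3672 11.3438 15.6406] v=[1.2500 -4.0313 3.3750 1.0625]
Step 3: x=[3.8355 6.3731 12.2276 15.8691] v=[1.3418 -3.9766 3.5351 0.9141]
Step 4: x=[4.0898 5.7936 12.8348 16.1425] v=[1.0173 -2.3182 2.4286 1.0934]
Step 5: x=[4.1950 5.8812 12.9753 16.5024] v=[0.4208 0.3505 0.5619 1.4396]
Step 6: x=[4.1434 6.6448 12.6699 16.9214] v=[-0.2064 3.0545 -1.2216 1.6761]
Max displacement = 2.2064

Answer: 2.2064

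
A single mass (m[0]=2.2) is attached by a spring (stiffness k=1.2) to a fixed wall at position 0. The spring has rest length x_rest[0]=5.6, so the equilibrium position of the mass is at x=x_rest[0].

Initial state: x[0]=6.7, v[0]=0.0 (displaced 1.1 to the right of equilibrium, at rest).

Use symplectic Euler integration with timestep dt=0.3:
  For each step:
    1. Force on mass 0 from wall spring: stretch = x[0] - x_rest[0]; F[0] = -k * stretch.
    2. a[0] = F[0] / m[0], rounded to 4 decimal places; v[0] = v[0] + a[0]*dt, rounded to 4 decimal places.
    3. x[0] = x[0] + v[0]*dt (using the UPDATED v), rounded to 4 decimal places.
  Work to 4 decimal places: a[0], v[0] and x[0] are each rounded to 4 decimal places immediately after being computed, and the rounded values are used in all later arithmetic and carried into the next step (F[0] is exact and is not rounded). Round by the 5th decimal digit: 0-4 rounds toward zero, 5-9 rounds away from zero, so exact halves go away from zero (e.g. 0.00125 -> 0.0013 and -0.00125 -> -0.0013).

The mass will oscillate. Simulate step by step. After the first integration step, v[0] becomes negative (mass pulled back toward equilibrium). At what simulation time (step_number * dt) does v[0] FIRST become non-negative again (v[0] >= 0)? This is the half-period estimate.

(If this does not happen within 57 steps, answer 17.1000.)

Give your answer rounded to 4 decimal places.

Answer: 4.5000

Derivation:
Step 0: x=[6.7000] v=[0.0000]
Step 1: x=[6.6460] v=[-0.1800]
Step 2: x=[6.5406] v=[-0.3512]
Step 3: x=[6.3891] v=[-0.5051]
Step 4: x=[6.1988] v=[-0.6342]
Step 5: x=[5.9791] v=[-0.7322]
Step 6: x=[5.7408] v=[-0.7942]
Step 7: x=[5.4956] v=[-0.8172]
Step 8: x=[5.2556] v=[-0.8001]
Step 9: x=[5.0325] v=[-0.7437]
Step 10: x=[4.8372] v=[-0.6509]
Step 11: x=[4.6794] v=[-0.5261]
Step 12: x=[4.5668] v=[-0.3755]
Step 13: x=[4.5049] v=[-0.2064]
Step 14: x=[4.4967] v=[-0.0272]
Step 15: x=[4.5427] v=[0.1533]
First v>=0 after going negative at step 15, time=4.5000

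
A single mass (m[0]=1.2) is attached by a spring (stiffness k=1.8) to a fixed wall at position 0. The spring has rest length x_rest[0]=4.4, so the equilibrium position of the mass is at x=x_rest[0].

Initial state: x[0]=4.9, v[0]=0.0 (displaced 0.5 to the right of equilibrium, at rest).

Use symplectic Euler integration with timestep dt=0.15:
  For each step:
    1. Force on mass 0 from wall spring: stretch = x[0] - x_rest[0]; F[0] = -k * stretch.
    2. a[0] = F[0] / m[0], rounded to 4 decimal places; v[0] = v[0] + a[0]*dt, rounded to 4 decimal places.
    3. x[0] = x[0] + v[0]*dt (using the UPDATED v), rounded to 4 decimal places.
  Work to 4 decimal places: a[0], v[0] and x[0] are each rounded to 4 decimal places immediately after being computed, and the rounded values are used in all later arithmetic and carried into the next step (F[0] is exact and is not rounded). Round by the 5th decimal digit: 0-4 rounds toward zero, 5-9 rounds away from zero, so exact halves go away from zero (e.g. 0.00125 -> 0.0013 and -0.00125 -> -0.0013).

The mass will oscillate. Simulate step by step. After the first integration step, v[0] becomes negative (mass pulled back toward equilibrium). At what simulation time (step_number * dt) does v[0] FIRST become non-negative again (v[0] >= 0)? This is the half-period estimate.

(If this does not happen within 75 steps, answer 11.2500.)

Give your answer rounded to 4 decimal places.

Answer: 2.7000

Derivation:
Step 0: x=[4.9000] v=[0.0000]
Step 1: x=[4.8831] v=[-0.1125]
Step 2: x=[4.8499] v=[-0.2212]
Step 3: x=[4.8015] v=[-0.3224]
Step 4: x=[4.7396] v=[-0.4127]
Step 5: x=[4.6662] v=[-0.4891]
Step 6: x=[4.5839] v=[-0.5490]
Step 7: x=[4.4953] v=[-0.5904]
Step 8: x=[4.4035] v=[-0.6119]
Step 9: x=[4.3116] v=[-0.6127]
Step 10: x=[4.2227] v=[-0.5928]
Step 11: x=[4.1398] v=[-0.5529]
Step 12: x=[4.0656] v=[-0.4944]
Step 13: x=[4.0027] v=[-0.4192]
Step 14: x=[3.9532] v=[-0.3298]
Step 15: x=[3.9188] v=[-0.2293]
Step 16: x=[3.9007] v=[-0.1210]
Step 17: x=[3.8994] v=[-0.0087]
Step 18: x=[3.9150] v=[0.1039]
First v>=0 after going negative at step 18, time=2.7000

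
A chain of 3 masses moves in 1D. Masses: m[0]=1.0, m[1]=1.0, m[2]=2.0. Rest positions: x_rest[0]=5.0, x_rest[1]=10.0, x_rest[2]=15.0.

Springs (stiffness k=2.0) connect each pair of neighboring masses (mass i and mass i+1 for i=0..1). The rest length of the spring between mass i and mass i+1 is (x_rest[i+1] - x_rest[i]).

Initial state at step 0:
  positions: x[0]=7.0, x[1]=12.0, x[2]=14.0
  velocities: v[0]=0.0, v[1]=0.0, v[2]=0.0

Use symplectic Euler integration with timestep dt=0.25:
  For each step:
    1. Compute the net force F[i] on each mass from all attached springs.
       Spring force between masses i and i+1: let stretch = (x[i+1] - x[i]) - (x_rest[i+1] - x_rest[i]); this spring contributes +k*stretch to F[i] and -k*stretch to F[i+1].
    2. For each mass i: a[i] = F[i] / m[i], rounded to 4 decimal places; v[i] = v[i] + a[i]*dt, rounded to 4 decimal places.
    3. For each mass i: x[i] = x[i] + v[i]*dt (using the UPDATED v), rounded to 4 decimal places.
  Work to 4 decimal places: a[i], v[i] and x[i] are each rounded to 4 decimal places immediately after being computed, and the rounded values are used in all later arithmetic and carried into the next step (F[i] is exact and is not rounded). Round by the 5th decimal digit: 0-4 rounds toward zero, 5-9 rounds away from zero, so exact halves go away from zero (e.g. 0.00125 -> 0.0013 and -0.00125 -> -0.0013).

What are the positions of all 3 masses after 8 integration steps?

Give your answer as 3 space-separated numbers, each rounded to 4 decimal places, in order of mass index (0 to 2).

Step 0: x=[7.0000 12.0000 14.0000] v=[0.0000 0.0000 0.0000]
Step 1: x=[7.0000 11.6250 14.1875] v=[0.0000 -1.5000 0.7500]
Step 2: x=[6.9531 10.9922 14.5274] v=[-0.1875 -2.5313 1.3594]
Step 3: x=[6.7861 10.2964 14.9588] v=[-0.6680 -2.7833 1.7256]
Step 4: x=[6.4329 9.7446 15.4113] v=[-1.4129 -2.2073 1.8100]
Step 5: x=[5.8686 9.4872 15.8221] v=[-2.2571 -1.0298 1.6433]
Step 6: x=[5.1317 9.5693 16.1495] v=[-2.9478 0.3284 1.3096]
Step 7: x=[4.3245 9.9192 16.3782] v=[-3.2290 1.3997 0.9146]
Step 8: x=[3.5916 10.3772 16.5157] v=[-2.9317 1.8319 0.5499]

Answer: 3.5916 10.3772 16.5157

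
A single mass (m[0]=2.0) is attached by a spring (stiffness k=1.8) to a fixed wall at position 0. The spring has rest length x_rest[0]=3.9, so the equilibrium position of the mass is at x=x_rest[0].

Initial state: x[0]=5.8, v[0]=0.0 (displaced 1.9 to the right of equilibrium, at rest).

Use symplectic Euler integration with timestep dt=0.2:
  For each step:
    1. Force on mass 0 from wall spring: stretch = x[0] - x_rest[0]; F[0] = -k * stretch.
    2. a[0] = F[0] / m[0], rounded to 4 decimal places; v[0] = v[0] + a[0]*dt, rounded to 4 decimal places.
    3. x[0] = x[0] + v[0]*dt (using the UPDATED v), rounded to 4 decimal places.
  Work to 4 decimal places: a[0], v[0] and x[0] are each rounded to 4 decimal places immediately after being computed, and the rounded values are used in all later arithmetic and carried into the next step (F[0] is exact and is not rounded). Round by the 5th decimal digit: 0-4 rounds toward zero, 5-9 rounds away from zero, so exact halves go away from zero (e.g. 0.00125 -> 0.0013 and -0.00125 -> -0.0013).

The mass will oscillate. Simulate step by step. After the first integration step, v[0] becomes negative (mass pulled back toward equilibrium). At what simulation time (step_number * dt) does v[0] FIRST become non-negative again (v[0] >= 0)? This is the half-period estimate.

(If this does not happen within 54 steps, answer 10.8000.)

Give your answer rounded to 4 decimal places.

Answer: 3.4000

Derivation:
Step 0: x=[5.8000] v=[0.0000]
Step 1: x=[5.7316] v=[-0.3420]
Step 2: x=[5.5973] v=[-0.6717]
Step 3: x=[5.4019] v=[-0.9772]
Step 4: x=[5.1524] v=[-1.2475]
Step 5: x=[4.8578] v=[-1.4729]
Step 6: x=[4.5287] v=[-1.6453]
Step 7: x=[4.1770] v=[-1.7585]
Step 8: x=[3.8153] v=[-1.8084]
Step 9: x=[3.4567] v=[-1.7932]
Step 10: x=[3.1140] v=[-1.7134]
Step 11: x=[2.7996] v=[-1.5719]
Step 12: x=[2.5248] v=[-1.3738]
Step 13: x=[2.2995] v=[-1.1263]
Step 14: x=[2.1319] v=[-0.8382]
Step 15: x=[2.0279] v=[-0.5199]
Step 16: x=[1.9913] v=[-0.1829]
Step 17: x=[2.0234] v=[0.1607]
First v>=0 after going negative at step 17, time=3.4000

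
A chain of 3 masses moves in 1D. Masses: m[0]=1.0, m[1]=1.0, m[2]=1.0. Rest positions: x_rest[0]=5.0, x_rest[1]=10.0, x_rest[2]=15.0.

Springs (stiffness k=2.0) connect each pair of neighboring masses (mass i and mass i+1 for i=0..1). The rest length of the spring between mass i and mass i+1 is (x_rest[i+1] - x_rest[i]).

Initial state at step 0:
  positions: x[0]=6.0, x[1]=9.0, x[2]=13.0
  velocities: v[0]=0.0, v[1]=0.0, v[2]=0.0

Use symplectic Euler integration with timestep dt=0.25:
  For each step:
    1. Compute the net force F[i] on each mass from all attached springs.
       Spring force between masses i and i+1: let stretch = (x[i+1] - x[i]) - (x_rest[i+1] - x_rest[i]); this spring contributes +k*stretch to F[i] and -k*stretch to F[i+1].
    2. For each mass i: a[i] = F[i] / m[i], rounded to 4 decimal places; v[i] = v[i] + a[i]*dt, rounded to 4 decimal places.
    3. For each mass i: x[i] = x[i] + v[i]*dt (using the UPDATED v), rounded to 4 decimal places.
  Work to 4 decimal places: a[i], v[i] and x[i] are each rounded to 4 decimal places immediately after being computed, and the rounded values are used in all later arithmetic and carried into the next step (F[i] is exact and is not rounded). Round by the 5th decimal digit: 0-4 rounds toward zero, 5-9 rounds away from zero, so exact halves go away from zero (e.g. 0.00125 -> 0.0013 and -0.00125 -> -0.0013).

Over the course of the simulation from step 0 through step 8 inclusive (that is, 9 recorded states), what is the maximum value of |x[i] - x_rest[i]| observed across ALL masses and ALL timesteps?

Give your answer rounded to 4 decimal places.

Answer: 2.0839

Derivation:
Step 0: x=[6.0000 9.0000 13.0000] v=[0.0000 0.0000 0.0000]
Step 1: x=[5.7500 9.1250 13.1250] v=[-1.0000 0.5000 0.5000]
Step 2: x=[5.2969 9.3281 13.3750] v=[-1.8125 0.8125 1.0000]
Step 3: x=[4.7227 9.5332 13.7442] v=[-2.2969 0.8204 1.4766]
Step 4: x=[4.1248 9.6634 14.2120] v=[-2.3917 0.5207 1.8711]
Step 5: x=[3.5942 9.6698 14.7362] v=[-2.1224 0.0257 2.0968]
Step 6: x=[3.1981 9.5501 15.2521] v=[-1.5846 -0.4789 2.0636]
Step 7: x=[2.9710 9.3491 15.6803] v=[-0.9086 -0.8039 1.7126]
Step 8: x=[2.9161 9.1423 15.9421] v=[-0.2196 -0.8274 1.0470]
Max displacement = 2.0839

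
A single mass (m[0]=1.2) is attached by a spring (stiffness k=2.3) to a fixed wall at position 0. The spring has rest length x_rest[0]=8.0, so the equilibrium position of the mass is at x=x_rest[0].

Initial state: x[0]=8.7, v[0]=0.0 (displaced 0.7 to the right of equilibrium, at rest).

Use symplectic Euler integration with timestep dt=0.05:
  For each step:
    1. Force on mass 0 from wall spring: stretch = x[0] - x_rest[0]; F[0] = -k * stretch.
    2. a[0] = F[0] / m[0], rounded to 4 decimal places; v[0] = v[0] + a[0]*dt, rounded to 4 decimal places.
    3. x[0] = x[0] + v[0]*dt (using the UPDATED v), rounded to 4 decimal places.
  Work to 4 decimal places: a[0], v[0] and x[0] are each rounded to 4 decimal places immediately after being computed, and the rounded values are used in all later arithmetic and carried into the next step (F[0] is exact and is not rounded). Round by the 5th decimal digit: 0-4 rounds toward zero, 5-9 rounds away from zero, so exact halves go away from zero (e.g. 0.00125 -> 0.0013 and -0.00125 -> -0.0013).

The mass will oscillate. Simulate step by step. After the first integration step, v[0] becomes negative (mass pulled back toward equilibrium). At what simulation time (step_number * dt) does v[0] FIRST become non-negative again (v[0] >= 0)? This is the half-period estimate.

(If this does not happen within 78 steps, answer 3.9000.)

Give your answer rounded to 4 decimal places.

Answer: 2.3000

Derivation:
Step 0: x=[8.7000] v=[0.0000]
Step 1: x=[8.6966] v=[-0.0671]
Step 2: x=[8.6899] v=[-0.1339]
Step 3: x=[8.6799] v=[-0.2000]
Step 4: x=[8.6666] v=[-0.2652]
Step 5: x=[8.6501] v=[-0.3291]
Step 6: x=[8.6305] v=[-0.3914]
Step 7: x=[8.6079] v=[-0.4518]
Step 8: x=[8.5824] v=[-0.5101]
Step 9: x=[8.5541] v=[-0.5659]
Step 10: x=[8.5232] v=[-0.6190]
Step 11: x=[8.4897] v=[-0.6691]
Step 12: x=[8.4539] v=[-0.7160]
Step 13: x=[8.4159] v=[-0.7595]
Step 14: x=[8.3759] v=[-0.7994]
Step 15: x=[8.3341] v=[-0.8354]
Step 16: x=[8.2907] v=[-0.8674]
Step 17: x=[8.2459] v=[-0.8953]
Step 18: x=[8.2000] v=[-0.9189]
Step 19: x=[8.1531] v=[-0.9381]
Step 20: x=[8.1055] v=[-0.9528]
Step 21: x=[8.0574] v=[-0.9629]
Step 22: x=[8.0090] v=[-0.9684]
Step 23: x=[7.9605] v=[-0.9693]
Step 24: x=[7.9122] v=[-0.9655]
Step 25: x=[7.8643] v=[-0.9571]
Step 26: x=[7.8171] v=[-0.9441]
Step 27: x=[7.7708] v=[-0.9266]
Step 28: x=[7.7256] v=[-0.9046]
Step 29: x=[7.6817] v=[-0.8783]
Step 30: x=[7.6393] v=[-0.8478]
Step 31: x=[7.5986] v=[-0.8132]
Step 32: x=[7.5599] v=[-0.7747]
Step 33: x=[7.5233] v=[-0.7325]
Step 34: x=[7.4890] v=[-0.6868]
Step 35: x=[7.4571] v=[-0.6378]
Step 36: x=[7.4278] v=[-0.5858]
Step 37: x=[7.4013] v=[-0.5310]
Step 38: x=[7.3776] v=[-0.4736]
Step 39: x=[7.3569] v=[-0.4140]
Step 40: x=[7.3393] v=[-0.3524]
Step 41: x=[7.3248] v=[-0.2891]
Step 42: x=[7.3136] v=[-0.2244]
Step 43: x=[7.3057] v=[-0.1586]
Step 44: x=[7.3011] v=[-0.0921]
Step 45: x=[7.2998] v=[-0.0251]
Step 46: x=[7.3019] v=[0.0420]
First v>=0 after going negative at step 46, time=2.3000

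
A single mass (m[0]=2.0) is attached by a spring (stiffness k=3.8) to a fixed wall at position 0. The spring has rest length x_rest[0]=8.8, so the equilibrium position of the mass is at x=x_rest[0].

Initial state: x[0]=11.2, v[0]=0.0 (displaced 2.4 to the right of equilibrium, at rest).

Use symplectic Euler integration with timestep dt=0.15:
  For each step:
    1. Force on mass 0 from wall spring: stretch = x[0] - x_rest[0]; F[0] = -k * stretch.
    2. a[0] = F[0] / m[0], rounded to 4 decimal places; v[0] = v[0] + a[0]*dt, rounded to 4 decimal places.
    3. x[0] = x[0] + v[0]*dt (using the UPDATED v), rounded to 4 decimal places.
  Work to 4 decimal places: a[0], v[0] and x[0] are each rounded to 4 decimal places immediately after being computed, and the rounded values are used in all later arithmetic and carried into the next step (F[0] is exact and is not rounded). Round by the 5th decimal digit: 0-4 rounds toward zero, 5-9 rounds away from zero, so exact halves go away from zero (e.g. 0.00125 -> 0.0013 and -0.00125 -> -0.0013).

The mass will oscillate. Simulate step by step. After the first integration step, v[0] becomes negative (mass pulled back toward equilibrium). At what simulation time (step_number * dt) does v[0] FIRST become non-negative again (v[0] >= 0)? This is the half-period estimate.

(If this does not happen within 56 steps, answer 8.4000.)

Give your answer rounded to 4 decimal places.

Step 0: x=[11.2000] v=[0.0000]
Step 1: x=[11.0974] v=[-0.6840]
Step 2: x=[10.8966] v=[-1.3388]
Step 3: x=[10.6062] v=[-1.9363]
Step 4: x=[10.2385] v=[-2.4511]
Step 5: x=[9.8093] v=[-2.8611]
Step 6: x=[9.3370] v=[-3.1488]
Step 7: x=[8.8417] v=[-3.3018]
Step 8: x=[8.3446] v=[-3.3137]
Step 9: x=[7.8670] v=[-3.1839]
Step 10: x=[7.4293] v=[-2.9180]
Step 11: x=[7.0502] v=[-2.5274]
Step 12: x=[6.7459] v=[-2.0287]
Step 13: x=[6.5294] v=[-1.4433]
Step 14: x=[6.4100] v=[-0.7962]
Step 15: x=[6.3927] v=[-0.1151]
Step 16: x=[6.4784] v=[0.5710]
First v>=0 after going negative at step 16, time=2.4000

Answer: 2.4000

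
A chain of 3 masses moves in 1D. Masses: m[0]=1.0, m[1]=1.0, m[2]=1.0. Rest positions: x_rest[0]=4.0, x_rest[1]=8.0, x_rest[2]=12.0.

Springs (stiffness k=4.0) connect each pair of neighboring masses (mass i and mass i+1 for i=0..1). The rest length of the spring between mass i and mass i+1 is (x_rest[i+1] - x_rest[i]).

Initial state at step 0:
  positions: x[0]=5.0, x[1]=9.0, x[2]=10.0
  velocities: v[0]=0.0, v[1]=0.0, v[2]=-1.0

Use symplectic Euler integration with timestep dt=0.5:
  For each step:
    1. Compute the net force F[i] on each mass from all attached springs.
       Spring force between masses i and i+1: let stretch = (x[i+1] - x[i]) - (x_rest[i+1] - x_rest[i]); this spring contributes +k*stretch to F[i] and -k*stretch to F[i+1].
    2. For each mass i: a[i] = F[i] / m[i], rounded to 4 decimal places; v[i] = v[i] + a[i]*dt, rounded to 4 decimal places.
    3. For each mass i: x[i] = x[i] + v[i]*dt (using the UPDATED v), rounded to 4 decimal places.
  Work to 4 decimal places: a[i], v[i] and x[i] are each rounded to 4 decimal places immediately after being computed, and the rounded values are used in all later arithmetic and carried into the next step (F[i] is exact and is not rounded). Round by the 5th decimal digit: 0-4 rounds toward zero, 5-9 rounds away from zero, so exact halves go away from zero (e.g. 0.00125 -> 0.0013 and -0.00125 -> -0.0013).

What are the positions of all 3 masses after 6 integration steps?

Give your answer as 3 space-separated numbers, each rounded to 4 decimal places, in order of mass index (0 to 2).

Step 0: x=[5.0000 9.0000 10.0000] v=[0.0000 0.0000 -1.0000]
Step 1: x=[5.0000 6.0000 12.5000] v=[0.0000 -6.0000 5.0000]
Step 2: x=[2.0000 8.5000 12.5000] v=[-6.0000 5.0000 0.0000]
Step 3: x=[1.5000 8.5000 12.5000] v=[-1.0000 0.0000 0.0000]
Step 4: x=[4.0000 5.5000 12.5000] v=[5.0000 -6.0000 0.0000]
Step 5: x=[4.0000 8.0000 9.5000] v=[0.0000 5.0000 -6.0000]
Step 6: x=[4.0000 8.0000 9.0000] v=[0.0000 0.0000 -1.0000]

Answer: 4.0000 8.0000 9.0000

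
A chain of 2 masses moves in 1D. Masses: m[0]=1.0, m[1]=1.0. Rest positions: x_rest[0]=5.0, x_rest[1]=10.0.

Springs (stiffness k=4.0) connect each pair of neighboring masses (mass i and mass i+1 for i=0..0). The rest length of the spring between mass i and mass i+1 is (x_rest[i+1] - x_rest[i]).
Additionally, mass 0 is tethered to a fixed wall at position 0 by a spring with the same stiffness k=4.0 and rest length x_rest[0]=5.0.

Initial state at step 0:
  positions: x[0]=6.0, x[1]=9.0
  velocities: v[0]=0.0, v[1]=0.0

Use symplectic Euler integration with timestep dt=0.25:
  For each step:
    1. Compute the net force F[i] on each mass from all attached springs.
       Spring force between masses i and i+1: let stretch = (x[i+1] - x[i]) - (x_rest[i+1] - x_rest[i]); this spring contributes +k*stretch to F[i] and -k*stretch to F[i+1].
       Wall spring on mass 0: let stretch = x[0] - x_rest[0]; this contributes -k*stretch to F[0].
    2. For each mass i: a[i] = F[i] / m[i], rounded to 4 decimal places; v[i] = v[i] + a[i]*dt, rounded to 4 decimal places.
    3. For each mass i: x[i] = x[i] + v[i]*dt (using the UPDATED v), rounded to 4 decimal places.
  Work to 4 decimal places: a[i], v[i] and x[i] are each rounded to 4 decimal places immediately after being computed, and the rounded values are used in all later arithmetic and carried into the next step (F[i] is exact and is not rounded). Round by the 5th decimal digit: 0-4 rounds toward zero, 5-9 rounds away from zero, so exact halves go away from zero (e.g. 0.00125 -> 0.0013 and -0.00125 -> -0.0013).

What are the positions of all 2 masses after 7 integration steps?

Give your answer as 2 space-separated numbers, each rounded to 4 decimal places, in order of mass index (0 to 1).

Step 0: x=[6.0000 9.0000] v=[0.0000 0.0000]
Step 1: x=[5.2500 9.5000] v=[-3.0000 2.0000]
Step 2: x=[4.2500 10.1875] v=[-4.0000 2.7500]
Step 3: x=[3.6719 10.6406] v=[-2.3125 1.8125]
Step 4: x=[3.9180 10.6016] v=[0.9843 -0.1562]
Step 5: x=[4.8555 10.1417] v=[3.7499 -1.8398]
Step 6: x=[5.9007 9.6102] v=[4.1806 -2.1260]
Step 7: x=[6.3981 9.4013] v=[1.9894 -0.8355]

Answer: 6.3981 9.4013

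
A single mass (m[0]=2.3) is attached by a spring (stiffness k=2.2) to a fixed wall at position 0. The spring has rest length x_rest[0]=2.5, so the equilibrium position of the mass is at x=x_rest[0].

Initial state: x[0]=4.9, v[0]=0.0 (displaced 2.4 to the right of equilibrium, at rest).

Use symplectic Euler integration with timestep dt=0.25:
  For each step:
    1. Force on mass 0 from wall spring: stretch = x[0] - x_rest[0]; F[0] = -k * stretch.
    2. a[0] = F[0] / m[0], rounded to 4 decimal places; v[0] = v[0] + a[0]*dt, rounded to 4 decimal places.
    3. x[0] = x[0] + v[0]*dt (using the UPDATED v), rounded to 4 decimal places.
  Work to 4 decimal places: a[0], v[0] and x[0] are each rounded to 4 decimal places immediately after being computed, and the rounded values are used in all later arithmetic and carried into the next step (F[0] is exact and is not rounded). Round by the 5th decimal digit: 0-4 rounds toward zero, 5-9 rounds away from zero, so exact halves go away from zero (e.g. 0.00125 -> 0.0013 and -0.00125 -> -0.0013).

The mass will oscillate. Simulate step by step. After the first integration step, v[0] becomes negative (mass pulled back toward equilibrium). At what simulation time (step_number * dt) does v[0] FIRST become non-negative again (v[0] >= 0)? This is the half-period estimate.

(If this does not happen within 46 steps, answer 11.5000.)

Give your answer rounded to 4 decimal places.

Step 0: x=[4.9000] v=[0.0000]
Step 1: x=[4.7565] v=[-0.5739]
Step 2: x=[4.4781] v=[-1.1135]
Step 3: x=[4.0815] v=[-1.5865]
Step 4: x=[3.5903] v=[-1.9647]
Step 5: x=[3.0340] v=[-2.2254]
Step 6: x=[2.4457] v=[-2.3531]
Step 7: x=[1.8607] v=[-2.3401]
Step 8: x=[1.3139] v=[-2.1872]
Step 9: x=[0.8380] v=[-1.9036]
Step 10: x=[0.4615] v=[-1.5062]
Step 11: x=[0.2068] v=[-1.0187]
Step 12: x=[0.0892] v=[-0.4703]
Step 13: x=[0.1158] v=[0.1062]
First v>=0 after going negative at step 13, time=3.2500

Answer: 3.2500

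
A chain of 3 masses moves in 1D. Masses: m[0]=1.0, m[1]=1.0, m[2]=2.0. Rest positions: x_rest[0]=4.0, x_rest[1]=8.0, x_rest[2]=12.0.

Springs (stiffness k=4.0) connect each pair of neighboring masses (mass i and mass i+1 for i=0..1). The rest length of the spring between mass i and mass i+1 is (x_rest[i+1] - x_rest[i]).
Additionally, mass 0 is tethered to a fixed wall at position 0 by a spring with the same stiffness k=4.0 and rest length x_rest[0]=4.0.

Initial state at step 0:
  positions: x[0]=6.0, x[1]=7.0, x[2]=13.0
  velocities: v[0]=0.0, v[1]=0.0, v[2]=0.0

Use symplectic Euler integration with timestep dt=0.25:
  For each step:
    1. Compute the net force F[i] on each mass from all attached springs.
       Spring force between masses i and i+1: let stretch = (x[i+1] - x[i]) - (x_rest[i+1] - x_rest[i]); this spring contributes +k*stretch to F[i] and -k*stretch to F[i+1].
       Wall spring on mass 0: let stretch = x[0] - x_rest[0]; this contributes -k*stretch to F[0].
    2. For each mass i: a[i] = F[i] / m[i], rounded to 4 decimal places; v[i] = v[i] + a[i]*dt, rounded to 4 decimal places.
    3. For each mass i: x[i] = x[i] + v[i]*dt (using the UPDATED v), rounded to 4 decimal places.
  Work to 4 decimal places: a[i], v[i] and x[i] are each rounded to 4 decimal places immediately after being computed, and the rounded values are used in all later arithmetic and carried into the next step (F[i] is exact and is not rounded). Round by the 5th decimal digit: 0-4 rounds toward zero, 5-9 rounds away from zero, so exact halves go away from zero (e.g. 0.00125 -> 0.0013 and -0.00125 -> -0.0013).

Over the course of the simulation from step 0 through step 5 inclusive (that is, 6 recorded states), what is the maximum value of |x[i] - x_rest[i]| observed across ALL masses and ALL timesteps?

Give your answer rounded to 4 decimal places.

Answer: 2.2813

Derivation:
Step 0: x=[6.0000 7.0000 13.0000] v=[0.0000 0.0000 0.0000]
Step 1: x=[4.7500 8.2500 12.7500] v=[-5.0000 5.0000 -1.0000]
Step 2: x=[3.1875 9.7500 12.4375] v=[-6.2500 6.0000 -1.2500]
Step 3: x=[2.4688 10.2813 12.2891] v=[-2.8750 2.1250 -0.5938]
Step 4: x=[3.0860 9.3614 12.3897] v=[2.4687 -3.6797 0.4023]
Step 5: x=[4.5005 7.6297 12.6118] v=[5.6581 -6.9268 0.8882]
Max displacement = 2.2813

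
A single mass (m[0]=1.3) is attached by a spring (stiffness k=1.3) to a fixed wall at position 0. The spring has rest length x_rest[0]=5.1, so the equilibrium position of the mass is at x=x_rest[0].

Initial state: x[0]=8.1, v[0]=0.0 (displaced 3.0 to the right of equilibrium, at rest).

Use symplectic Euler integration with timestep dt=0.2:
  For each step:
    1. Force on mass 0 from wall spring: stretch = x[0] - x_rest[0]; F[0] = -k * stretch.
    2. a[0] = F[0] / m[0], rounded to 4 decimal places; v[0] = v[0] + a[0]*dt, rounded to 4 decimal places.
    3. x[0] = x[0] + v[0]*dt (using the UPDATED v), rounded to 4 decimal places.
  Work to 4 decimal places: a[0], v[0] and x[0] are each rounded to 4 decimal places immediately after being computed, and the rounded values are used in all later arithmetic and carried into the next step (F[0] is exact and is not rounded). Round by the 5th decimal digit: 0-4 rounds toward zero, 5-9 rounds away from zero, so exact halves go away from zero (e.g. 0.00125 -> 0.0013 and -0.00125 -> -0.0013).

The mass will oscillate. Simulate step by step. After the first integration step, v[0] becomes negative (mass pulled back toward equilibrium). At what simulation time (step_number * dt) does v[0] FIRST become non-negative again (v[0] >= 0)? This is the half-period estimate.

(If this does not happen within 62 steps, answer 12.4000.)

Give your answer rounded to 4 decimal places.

Step 0: x=[8.1000] v=[0.0000]
Step 1: x=[7.9800] v=[-0.6000]
Step 2: x=[7.7448] v=[-1.1760]
Step 3: x=[7.4038] v=[-1.7050]
Step 4: x=[6.9706] v=[-2.1658]
Step 5: x=[6.4626] v=[-2.5399]
Step 6: x=[5.9001] v=[-2.8124]
Step 7: x=[5.3056] v=[-2.9724]
Step 8: x=[4.7029] v=[-3.0135]
Step 9: x=[4.1161] v=[-2.9341]
Step 10: x=[3.5686] v=[-2.7373]
Step 11: x=[3.0824] v=[-2.4310]
Step 12: x=[2.6769] v=[-2.0275]
Step 13: x=[2.3683] v=[-1.5429]
Step 14: x=[2.1690] v=[-0.9966]
Step 15: x=[2.0869] v=[-0.4104]
Step 16: x=[2.1253] v=[0.1922]
First v>=0 after going negative at step 16, time=3.2000

Answer: 3.2000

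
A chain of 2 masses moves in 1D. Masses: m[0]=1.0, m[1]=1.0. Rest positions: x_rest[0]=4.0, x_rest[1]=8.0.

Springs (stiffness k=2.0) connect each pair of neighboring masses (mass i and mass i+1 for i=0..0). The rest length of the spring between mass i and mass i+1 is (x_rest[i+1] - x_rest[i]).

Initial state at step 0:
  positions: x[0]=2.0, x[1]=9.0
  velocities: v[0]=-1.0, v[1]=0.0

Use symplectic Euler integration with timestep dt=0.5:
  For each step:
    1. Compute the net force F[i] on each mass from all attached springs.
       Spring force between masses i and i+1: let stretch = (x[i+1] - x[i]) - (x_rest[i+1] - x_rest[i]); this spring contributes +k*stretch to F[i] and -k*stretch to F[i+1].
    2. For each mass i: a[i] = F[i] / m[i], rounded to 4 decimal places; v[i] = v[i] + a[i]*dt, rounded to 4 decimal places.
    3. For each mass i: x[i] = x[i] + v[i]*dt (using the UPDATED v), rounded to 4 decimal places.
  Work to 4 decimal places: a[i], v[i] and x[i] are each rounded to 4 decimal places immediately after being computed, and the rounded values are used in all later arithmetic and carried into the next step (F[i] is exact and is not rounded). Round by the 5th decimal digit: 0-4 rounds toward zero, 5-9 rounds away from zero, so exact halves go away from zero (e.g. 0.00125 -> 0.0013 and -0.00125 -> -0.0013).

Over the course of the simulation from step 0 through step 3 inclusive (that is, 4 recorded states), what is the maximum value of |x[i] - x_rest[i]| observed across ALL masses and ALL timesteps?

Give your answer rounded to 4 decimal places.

Step 0: x=[2.0000 9.0000] v=[-1.0000 0.0000]
Step 1: x=[3.0000 7.5000] v=[2.0000 -3.0000]
Step 2: x=[4.2500 5.7500] v=[2.5000 -3.5000]
Step 3: x=[4.2500 5.2500] v=[0.0000 -1.0000]
Max displacement = 2.7500

Answer: 2.7500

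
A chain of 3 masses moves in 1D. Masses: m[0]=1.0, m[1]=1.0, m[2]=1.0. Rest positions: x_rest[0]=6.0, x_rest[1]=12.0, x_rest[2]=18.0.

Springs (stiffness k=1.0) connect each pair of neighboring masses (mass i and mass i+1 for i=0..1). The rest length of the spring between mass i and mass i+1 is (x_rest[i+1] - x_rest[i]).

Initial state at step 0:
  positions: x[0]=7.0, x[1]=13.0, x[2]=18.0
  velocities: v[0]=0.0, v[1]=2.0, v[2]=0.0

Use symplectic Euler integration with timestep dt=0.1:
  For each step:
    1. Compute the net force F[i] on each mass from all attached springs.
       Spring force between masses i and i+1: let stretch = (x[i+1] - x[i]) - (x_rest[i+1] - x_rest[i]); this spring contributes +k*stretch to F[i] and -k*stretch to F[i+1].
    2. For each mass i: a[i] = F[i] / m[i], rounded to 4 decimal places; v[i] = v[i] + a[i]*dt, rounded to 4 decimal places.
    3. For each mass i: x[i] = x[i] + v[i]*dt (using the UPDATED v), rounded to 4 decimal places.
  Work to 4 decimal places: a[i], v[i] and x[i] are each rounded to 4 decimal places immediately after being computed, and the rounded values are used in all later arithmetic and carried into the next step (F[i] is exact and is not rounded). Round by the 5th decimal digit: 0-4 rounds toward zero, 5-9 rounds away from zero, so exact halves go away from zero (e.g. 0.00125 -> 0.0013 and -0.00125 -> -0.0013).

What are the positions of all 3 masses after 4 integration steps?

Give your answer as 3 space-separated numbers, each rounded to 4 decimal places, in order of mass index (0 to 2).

Answer: 7.0181 13.6651 18.1167

Derivation:
Step 0: x=[7.0000 13.0000 18.0000] v=[0.0000 2.0000 0.0000]
Step 1: x=[7.0000 13.1900 18.0100] v=[0.0000 1.9000 0.1000]
Step 2: x=[7.0019 13.3663 18.0318] v=[0.0190 1.7630 0.2180]
Step 3: x=[7.0074 13.5256 18.0670] v=[0.0554 1.5931 0.3515]
Step 4: x=[7.0181 13.6651 18.1167] v=[0.1072 1.3954 0.4974]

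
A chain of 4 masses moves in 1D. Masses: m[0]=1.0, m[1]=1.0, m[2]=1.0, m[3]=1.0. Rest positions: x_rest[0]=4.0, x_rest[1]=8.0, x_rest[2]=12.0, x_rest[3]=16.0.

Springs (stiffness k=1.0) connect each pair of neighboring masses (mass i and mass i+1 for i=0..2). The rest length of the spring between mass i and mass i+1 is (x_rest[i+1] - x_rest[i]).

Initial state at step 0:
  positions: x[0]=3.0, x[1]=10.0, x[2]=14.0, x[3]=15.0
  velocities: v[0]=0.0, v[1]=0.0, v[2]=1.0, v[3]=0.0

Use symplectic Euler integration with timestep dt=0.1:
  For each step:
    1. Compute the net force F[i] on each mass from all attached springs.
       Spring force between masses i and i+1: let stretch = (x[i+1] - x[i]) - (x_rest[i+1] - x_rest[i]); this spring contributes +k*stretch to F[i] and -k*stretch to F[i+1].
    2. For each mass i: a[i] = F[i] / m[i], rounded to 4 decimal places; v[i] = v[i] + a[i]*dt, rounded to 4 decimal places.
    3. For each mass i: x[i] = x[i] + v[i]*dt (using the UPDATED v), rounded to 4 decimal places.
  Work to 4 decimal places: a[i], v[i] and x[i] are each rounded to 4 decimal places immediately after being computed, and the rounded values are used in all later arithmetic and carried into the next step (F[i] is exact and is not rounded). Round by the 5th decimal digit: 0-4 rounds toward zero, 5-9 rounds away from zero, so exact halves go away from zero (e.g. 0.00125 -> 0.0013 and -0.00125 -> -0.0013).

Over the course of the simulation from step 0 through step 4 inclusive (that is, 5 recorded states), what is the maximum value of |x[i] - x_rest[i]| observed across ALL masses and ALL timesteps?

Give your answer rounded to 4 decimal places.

Step 0: x=[3.0000 10.0000 14.0000 15.0000] v=[0.0000 0.0000 1.0000 0.0000]
Step 1: x=[3.0300 9.9700 14.0700 15.0300] v=[0.3000 -0.3000 0.7000 0.3000]
Step 2: x=[3.0894 9.9116 14.1086 15.0904] v=[0.5940 -0.5840 0.3860 0.6040]
Step 3: x=[3.1770 9.8270 14.1151 15.1810] v=[0.8762 -0.8465 0.0645 0.9058]
Step 4: x=[3.2911 9.7187 14.0893 15.3009] v=[1.1412 -1.0827 -0.2577 1.1992]
Max displacement = 2.1151

Answer: 2.1151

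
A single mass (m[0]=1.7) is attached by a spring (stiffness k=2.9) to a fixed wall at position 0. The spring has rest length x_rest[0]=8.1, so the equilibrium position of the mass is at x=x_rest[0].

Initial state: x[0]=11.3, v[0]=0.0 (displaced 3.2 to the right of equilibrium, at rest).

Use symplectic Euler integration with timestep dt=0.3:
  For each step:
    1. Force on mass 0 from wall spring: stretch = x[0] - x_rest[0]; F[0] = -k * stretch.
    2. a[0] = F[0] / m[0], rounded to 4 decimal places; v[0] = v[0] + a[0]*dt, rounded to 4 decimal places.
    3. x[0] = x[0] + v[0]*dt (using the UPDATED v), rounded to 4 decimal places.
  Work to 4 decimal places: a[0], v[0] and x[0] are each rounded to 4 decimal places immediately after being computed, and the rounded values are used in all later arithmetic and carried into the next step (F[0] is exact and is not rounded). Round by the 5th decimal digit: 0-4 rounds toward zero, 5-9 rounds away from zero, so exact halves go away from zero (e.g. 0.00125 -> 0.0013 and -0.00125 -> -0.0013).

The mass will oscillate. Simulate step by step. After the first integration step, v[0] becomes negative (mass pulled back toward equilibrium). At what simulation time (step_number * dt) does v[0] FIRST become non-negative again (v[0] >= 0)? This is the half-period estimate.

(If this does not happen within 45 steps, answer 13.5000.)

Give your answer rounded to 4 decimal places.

Answer: 2.4000

Derivation:
Step 0: x=[11.3000] v=[0.0000]
Step 1: x=[10.8087] v=[-1.6376]
Step 2: x=[9.9016] v=[-3.0238]
Step 3: x=[8.7179] v=[-3.9458]
Step 4: x=[7.4393] v=[-4.2620]
Step 5: x=[6.2621] v=[-3.9239]
Step 6: x=[5.3671] v=[-2.9833]
Step 7: x=[4.8917] v=[-1.5847]
Step 8: x=[4.9089] v=[0.0572]
First v>=0 after going negative at step 8, time=2.4000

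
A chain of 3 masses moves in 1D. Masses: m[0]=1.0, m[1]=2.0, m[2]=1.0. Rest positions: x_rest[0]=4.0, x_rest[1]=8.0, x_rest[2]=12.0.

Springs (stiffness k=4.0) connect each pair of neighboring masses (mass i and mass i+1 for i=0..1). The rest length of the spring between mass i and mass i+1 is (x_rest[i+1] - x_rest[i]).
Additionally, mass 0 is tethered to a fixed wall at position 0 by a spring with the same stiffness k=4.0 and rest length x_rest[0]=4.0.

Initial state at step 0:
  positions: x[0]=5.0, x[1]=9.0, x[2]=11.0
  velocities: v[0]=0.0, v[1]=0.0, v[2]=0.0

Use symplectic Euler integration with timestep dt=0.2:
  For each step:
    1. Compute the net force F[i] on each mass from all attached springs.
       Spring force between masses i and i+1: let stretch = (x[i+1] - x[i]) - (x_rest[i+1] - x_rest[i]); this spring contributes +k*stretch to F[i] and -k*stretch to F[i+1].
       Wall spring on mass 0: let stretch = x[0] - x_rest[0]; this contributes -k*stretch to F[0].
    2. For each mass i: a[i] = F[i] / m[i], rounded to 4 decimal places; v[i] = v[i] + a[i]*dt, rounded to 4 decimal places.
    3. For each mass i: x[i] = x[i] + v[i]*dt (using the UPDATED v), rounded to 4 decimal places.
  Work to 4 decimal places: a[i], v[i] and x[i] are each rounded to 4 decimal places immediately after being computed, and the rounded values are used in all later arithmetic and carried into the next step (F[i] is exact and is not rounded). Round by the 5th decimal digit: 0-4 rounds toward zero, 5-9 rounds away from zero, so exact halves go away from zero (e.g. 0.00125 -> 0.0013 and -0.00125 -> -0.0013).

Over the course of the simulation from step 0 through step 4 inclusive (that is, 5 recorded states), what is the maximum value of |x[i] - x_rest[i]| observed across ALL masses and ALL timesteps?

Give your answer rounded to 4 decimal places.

Step 0: x=[5.0000 9.0000 11.0000] v=[0.0000 0.0000 0.0000]
Step 1: x=[4.8400 8.8400 11.3200] v=[-0.8000 -0.8000 1.6000]
Step 2: x=[4.5456 8.5584 11.8832] v=[-1.4720 -1.4080 2.8160]
Step 3: x=[4.1660 8.2218 12.5544] v=[-1.8982 -1.6832 3.3562]
Step 4: x=[3.7687 7.9073 13.1724] v=[-1.9864 -1.5725 3.0901]
Max displacement = 1.1724

Answer: 1.1724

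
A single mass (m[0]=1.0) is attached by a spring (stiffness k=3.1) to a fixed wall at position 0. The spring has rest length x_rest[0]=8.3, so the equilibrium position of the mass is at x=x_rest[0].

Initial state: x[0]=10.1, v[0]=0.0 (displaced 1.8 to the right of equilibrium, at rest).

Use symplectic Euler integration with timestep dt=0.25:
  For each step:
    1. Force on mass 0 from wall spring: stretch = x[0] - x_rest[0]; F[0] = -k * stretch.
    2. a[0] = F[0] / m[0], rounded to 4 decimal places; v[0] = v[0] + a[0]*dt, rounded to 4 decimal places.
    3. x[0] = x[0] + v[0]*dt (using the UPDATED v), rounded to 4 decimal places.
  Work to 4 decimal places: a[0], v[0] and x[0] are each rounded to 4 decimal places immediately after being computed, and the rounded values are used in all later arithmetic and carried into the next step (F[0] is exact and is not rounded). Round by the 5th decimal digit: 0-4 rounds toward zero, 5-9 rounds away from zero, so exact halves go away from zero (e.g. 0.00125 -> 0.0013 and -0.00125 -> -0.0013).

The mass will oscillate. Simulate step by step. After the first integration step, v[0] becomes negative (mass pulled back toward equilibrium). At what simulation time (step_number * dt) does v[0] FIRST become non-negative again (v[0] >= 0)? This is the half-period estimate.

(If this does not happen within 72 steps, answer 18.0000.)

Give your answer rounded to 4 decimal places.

Step 0: x=[10.1000] v=[0.0000]
Step 1: x=[9.7513] v=[-1.3950]
Step 2: x=[9.1214] v=[-2.5198]
Step 3: x=[8.3323] v=[-3.1564]
Step 4: x=[7.5370] v=[-3.1814]
Step 5: x=[6.8895] v=[-2.5901]
Step 6: x=[6.5153] v=[-1.4970]
Step 7: x=[6.4868] v=[-0.1139]
Step 8: x=[6.8096] v=[1.2913]
First v>=0 after going negative at step 8, time=2.0000

Answer: 2.0000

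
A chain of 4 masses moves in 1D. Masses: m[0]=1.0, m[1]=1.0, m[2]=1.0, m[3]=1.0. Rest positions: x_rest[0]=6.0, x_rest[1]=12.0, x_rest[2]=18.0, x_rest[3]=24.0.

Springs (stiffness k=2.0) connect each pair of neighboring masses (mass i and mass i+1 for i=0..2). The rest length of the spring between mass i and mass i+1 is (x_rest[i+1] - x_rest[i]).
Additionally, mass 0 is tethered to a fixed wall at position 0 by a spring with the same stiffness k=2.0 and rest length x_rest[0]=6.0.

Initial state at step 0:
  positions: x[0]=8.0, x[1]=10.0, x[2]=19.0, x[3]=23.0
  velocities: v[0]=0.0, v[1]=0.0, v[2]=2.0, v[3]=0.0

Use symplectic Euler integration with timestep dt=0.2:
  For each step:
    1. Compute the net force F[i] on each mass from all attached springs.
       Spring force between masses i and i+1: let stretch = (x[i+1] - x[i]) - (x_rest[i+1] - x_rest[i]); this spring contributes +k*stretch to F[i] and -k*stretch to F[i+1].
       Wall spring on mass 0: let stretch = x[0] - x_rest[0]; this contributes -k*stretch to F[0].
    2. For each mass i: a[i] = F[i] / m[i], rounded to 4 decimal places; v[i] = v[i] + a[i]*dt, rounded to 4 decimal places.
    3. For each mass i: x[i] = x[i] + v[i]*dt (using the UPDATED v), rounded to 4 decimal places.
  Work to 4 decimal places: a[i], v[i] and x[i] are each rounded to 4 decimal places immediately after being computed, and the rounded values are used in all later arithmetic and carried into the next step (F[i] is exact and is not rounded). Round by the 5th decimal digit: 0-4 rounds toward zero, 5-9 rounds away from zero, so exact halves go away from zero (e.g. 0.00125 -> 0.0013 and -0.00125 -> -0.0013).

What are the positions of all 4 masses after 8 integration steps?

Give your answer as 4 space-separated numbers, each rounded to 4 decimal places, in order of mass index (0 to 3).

Answer: 5.3867 12.9839 18.5604 25.1238

Derivation:
Step 0: x=[8.0000 10.0000 19.0000 23.0000] v=[0.0000 0.0000 2.0000 0.0000]
Step 1: x=[7.5200 10.5600 19.0000 23.1600] v=[-2.4000 2.8000 0.0000 0.8000]
Step 2: x=[6.6816 11.5520 18.6576 23.4672] v=[-4.1920 4.9600 -1.7120 1.5360]
Step 3: x=[5.6983 12.7228 18.1315 23.8696] v=[-4.9165 5.8541 -2.6304 2.0122]
Step 4: x=[4.8211 13.7644 17.6318 24.2930] v=[-4.3860 5.2078 -2.4986 2.1170]
Step 5: x=[4.2737 14.3999 17.3556 24.6635] v=[-2.7371 3.1774 -1.3811 1.8525]
Step 6: x=[4.1945 14.4617 17.4276 24.9294] v=[-0.3961 0.3092 0.3598 1.3293]
Step 7: x=[4.6011 13.9394 17.8624 25.0751] v=[2.0330 -2.6113 2.1742 0.7286]
Step 8: x=[5.3867 12.9839 18.5604 25.1238] v=[3.9279 -4.7774 3.4901 0.2435]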